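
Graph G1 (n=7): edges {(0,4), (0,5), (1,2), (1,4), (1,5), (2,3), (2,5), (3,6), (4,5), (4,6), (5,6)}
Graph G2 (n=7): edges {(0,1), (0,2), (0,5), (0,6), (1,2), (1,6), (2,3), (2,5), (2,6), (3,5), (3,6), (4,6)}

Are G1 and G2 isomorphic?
No, not isomorphic

The graphs are NOT isomorphic.

Degrees in G1: deg(0)=2, deg(1)=3, deg(2)=3, deg(3)=2, deg(4)=4, deg(5)=5, deg(6)=3.
Sorted degree sequence of G1: [5, 4, 3, 3, 3, 2, 2].
Degrees in G2: deg(0)=4, deg(1)=3, deg(2)=5, deg(3)=3, deg(4)=1, deg(5)=3, deg(6)=5.
Sorted degree sequence of G2: [5, 5, 4, 3, 3, 3, 1].
The (sorted) degree sequence is an isomorphism invariant, so since G1 and G2 have different degree sequences they cannot be isomorphic.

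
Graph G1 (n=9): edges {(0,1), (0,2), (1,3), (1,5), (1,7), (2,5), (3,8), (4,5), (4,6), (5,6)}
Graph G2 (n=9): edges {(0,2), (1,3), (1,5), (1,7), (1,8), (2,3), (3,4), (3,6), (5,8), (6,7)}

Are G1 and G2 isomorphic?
Yes, isomorphic

The graphs are isomorphic.
One valid mapping φ: V(G1) → V(G2): 0→6, 1→3, 2→7, 3→2, 4→5, 5→1, 6→8, 7→4, 8→0

Verify φ preserves adjacency — for each edge of G1, its image is an edge of G2:
  (0,1) → (φ(0),φ(1)) = (3,6) ∈ E(G2) ✓
  (0,2) → (φ(0),φ(2)) = (6,7) ∈ E(G2) ✓
  (1,3) → (φ(1),φ(3)) = (2,3) ∈ E(G2) ✓
  (1,5) → (φ(1),φ(5)) = (1,3) ∈ E(G2) ✓
  (1,7) → (φ(1),φ(7)) = (3,4) ∈ E(G2) ✓
  (2,5) → (φ(2),φ(5)) = (1,7) ∈ E(G2) ✓
  (3,8) → (φ(3),φ(8)) = (0,2) ∈ E(G2) ✓
  (4,5) → (φ(4),φ(5)) = (1,5) ∈ E(G2) ✓
  (4,6) → (φ(4),φ(6)) = (5,8) ∈ E(G2) ✓
  (5,6) → (φ(5),φ(6)) = (1,8) ∈ E(G2) ✓
All 10 edges of G1 map to edges of G2, and |E(G1)| = |E(G2)| = 10, so φ is a bijection on edges as well as vertices. Hence G1 ≅ G2.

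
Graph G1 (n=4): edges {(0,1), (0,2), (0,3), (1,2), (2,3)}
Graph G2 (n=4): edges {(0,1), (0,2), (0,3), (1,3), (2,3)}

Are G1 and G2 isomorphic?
Yes, isomorphic

The graphs are isomorphic.
One valid mapping φ: V(G1) → V(G2): 0→0, 1→2, 2→3, 3→1

Verify φ preserves adjacency — for each edge of G1, its image is an edge of G2:
  (0,1) → (φ(0),φ(1)) = (0,2) ∈ E(G2) ✓
  (0,2) → (φ(0),φ(2)) = (0,3) ∈ E(G2) ✓
  (0,3) → (φ(0),φ(3)) = (0,1) ∈ E(G2) ✓
  (1,2) → (φ(1),φ(2)) = (2,3) ∈ E(G2) ✓
  (2,3) → (φ(2),φ(3)) = (1,3) ∈ E(G2) ✓
All 5 edges of G1 map to edges of G2, and |E(G1)| = |E(G2)| = 5, so φ is a bijection on edges as well as vertices. Hence G1 ≅ G2.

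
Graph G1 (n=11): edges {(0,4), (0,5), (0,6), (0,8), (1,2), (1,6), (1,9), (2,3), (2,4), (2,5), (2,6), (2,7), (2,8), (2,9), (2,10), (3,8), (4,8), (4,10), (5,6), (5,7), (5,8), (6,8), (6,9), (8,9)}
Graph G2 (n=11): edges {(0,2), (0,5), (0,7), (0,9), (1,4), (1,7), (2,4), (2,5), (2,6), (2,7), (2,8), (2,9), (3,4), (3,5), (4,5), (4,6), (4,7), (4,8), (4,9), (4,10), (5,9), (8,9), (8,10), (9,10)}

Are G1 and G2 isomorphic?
Yes, isomorphic

The graphs are isomorphic.
One valid mapping φ: V(G1) → V(G2): 0→0, 1→10, 2→4, 3→6, 4→7, 5→5, 6→9, 7→3, 8→2, 9→8, 10→1

Verify φ preserves adjacency — for each edge of G1, its image is an edge of G2:
  (0,4) → (φ(0),φ(4)) = (0,7) ∈ E(G2) ✓
  (0,5) → (φ(0),φ(5)) = (0,5) ∈ E(G2) ✓
  (0,6) → (φ(0),φ(6)) = (0,9) ∈ E(G2) ✓
  (0,8) → (φ(0),φ(8)) = (0,2) ∈ E(G2) ✓
  (1,2) → (φ(1),φ(2)) = (4,10) ∈ E(G2) ✓
  (1,6) → (φ(1),φ(6)) = (9,10) ∈ E(G2) ✓
  (1,9) → (φ(1),φ(9)) = (8,10) ∈ E(G2) ✓
  (2,3) → (φ(2),φ(3)) = (4,6) ∈ E(G2) ✓
  (2,4) → (φ(2),φ(4)) = (4,7) ∈ E(G2) ✓
  (2,5) → (φ(2),φ(5)) = (4,5) ∈ E(G2) ✓
  (2,6) → (φ(2),φ(6)) = (4,9) ∈ E(G2) ✓
  (2,7) → (φ(2),φ(7)) = (3,4) ∈ E(G2) ✓
  (2,8) → (φ(2),φ(8)) = (2,4) ∈ E(G2) ✓
  (2,9) → (φ(2),φ(9)) = (4,8) ∈ E(G2) ✓
  (2,10) → (φ(2),φ(10)) = (1,4) ∈ E(G2) ✓
  (3,8) → (φ(3),φ(8)) = (2,6) ∈ E(G2) ✓
  (4,8) → (φ(4),φ(8)) = (2,7) ∈ E(G2) ✓
  (4,10) → (φ(4),φ(10)) = (1,7) ∈ E(G2) ✓
  (5,6) → (φ(5),φ(6)) = (5,9) ∈ E(G2) ✓
  (5,7) → (φ(5),φ(7)) = (3,5) ∈ E(G2) ✓
  (5,8) → (φ(5),φ(8)) = (2,5) ∈ E(G2) ✓
  (6,8) → (φ(6),φ(8)) = (2,9) ∈ E(G2) ✓
  (6,9) → (φ(6),φ(9)) = (8,9) ∈ E(G2) ✓
  (8,9) → (φ(8),φ(9)) = (2,8) ∈ E(G2) ✓
All 24 edges of G1 map to edges of G2, and |E(G1)| = |E(G2)| = 24, so φ is a bijection on edges as well as vertices. Hence G1 ≅ G2.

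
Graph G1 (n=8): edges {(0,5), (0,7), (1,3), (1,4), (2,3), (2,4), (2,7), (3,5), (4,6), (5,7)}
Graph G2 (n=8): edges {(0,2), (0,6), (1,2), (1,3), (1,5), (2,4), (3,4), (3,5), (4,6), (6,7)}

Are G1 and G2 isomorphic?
Yes, isomorphic

The graphs are isomorphic.
One valid mapping φ: V(G1) → V(G2): 0→5, 1→0, 2→4, 3→2, 4→6, 5→1, 6→7, 7→3

Verify φ preserves adjacency — for each edge of G1, its image is an edge of G2:
  (0,5) → (φ(0),φ(5)) = (1,5) ∈ E(G2) ✓
  (0,7) → (φ(0),φ(7)) = (3,5) ∈ E(G2) ✓
  (1,3) → (φ(1),φ(3)) = (0,2) ∈ E(G2) ✓
  (1,4) → (φ(1),φ(4)) = (0,6) ∈ E(G2) ✓
  (2,3) → (φ(2),φ(3)) = (2,4) ∈ E(G2) ✓
  (2,4) → (φ(2),φ(4)) = (4,6) ∈ E(G2) ✓
  (2,7) → (φ(2),φ(7)) = (3,4) ∈ E(G2) ✓
  (3,5) → (φ(3),φ(5)) = (1,2) ∈ E(G2) ✓
  (4,6) → (φ(4),φ(6)) = (6,7) ∈ E(G2) ✓
  (5,7) → (φ(5),φ(7)) = (1,3) ∈ E(G2) ✓
All 10 edges of G1 map to edges of G2, and |E(G1)| = |E(G2)| = 10, so φ is a bijection on edges as well as vertices. Hence G1 ≅ G2.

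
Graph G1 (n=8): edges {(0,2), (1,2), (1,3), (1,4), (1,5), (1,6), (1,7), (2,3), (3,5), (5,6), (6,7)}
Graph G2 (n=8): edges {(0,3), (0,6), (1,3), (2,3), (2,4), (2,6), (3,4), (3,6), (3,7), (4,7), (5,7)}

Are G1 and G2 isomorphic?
Yes, isomorphic

The graphs are isomorphic.
One valid mapping φ: V(G1) → V(G2): 0→5, 1→3, 2→7, 3→4, 4→1, 5→2, 6→6, 7→0

Verify φ preserves adjacency — for each edge of G1, its image is an edge of G2:
  (0,2) → (φ(0),φ(2)) = (5,7) ∈ E(G2) ✓
  (1,2) → (φ(1),φ(2)) = (3,7) ∈ E(G2) ✓
  (1,3) → (φ(1),φ(3)) = (3,4) ∈ E(G2) ✓
  (1,4) → (φ(1),φ(4)) = (1,3) ∈ E(G2) ✓
  (1,5) → (φ(1),φ(5)) = (2,3) ∈ E(G2) ✓
  (1,6) → (φ(1),φ(6)) = (3,6) ∈ E(G2) ✓
  (1,7) → (φ(1),φ(7)) = (0,3) ∈ E(G2) ✓
  (2,3) → (φ(2),φ(3)) = (4,7) ∈ E(G2) ✓
  (3,5) → (φ(3),φ(5)) = (2,4) ∈ E(G2) ✓
  (5,6) → (φ(5),φ(6)) = (2,6) ∈ E(G2) ✓
  (6,7) → (φ(6),φ(7)) = (0,6) ∈ E(G2) ✓
All 11 edges of G1 map to edges of G2, and |E(G1)| = |E(G2)| = 11, so φ is a bijection on edges as well as vertices. Hence G1 ≅ G2.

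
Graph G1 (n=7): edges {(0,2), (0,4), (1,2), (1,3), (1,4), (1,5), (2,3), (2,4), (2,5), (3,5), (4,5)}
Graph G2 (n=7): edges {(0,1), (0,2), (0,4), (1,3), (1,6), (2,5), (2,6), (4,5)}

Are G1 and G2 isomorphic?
No, not isomorphic

The graphs are NOT isomorphic.

Degrees in G1: deg(0)=2, deg(1)=4, deg(2)=5, deg(3)=3, deg(4)=4, deg(5)=4, deg(6)=0.
Sorted degree sequence of G1: [5, 4, 4, 4, 3, 2, 0].
Degrees in G2: deg(0)=3, deg(1)=3, deg(2)=3, deg(3)=1, deg(4)=2, deg(5)=2, deg(6)=2.
Sorted degree sequence of G2: [3, 3, 3, 2, 2, 2, 1].
The (sorted) degree sequence is an isomorphism invariant, so since G1 and G2 have different degree sequences they cannot be isomorphic.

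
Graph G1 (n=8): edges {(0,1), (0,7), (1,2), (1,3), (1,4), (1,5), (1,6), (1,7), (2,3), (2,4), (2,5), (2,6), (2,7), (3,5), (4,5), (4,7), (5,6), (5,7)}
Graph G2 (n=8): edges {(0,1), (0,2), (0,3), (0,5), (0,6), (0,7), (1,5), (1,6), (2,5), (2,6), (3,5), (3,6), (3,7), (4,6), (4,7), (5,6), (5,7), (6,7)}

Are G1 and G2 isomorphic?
Yes, isomorphic

The graphs are isomorphic.
One valid mapping φ: V(G1) → V(G2): 0→4, 1→6, 2→0, 3→1, 4→3, 5→5, 6→2, 7→7

Verify φ preserves adjacency — for each edge of G1, its image is an edge of G2:
  (0,1) → (φ(0),φ(1)) = (4,6) ∈ E(G2) ✓
  (0,7) → (φ(0),φ(7)) = (4,7) ∈ E(G2) ✓
  (1,2) → (φ(1),φ(2)) = (0,6) ∈ E(G2) ✓
  (1,3) → (φ(1),φ(3)) = (1,6) ∈ E(G2) ✓
  (1,4) → (φ(1),φ(4)) = (3,6) ∈ E(G2) ✓
  (1,5) → (φ(1),φ(5)) = (5,6) ∈ E(G2) ✓
  (1,6) → (φ(1),φ(6)) = (2,6) ∈ E(G2) ✓
  (1,7) → (φ(1),φ(7)) = (6,7) ∈ E(G2) ✓
  (2,3) → (φ(2),φ(3)) = (0,1) ∈ E(G2) ✓
  (2,4) → (φ(2),φ(4)) = (0,3) ∈ E(G2) ✓
  (2,5) → (φ(2),φ(5)) = (0,5) ∈ E(G2) ✓
  (2,6) → (φ(2),φ(6)) = (0,2) ∈ E(G2) ✓
  (2,7) → (φ(2),φ(7)) = (0,7) ∈ E(G2) ✓
  (3,5) → (φ(3),φ(5)) = (1,5) ∈ E(G2) ✓
  (4,5) → (φ(4),φ(5)) = (3,5) ∈ E(G2) ✓
  (4,7) → (φ(4),φ(7)) = (3,7) ∈ E(G2) ✓
  (5,6) → (φ(5),φ(6)) = (2,5) ∈ E(G2) ✓
  (5,7) → (φ(5),φ(7)) = (5,7) ∈ E(G2) ✓
All 18 edges of G1 map to edges of G2, and |E(G1)| = |E(G2)| = 18, so φ is a bijection on edges as well as vertices. Hence G1 ≅ G2.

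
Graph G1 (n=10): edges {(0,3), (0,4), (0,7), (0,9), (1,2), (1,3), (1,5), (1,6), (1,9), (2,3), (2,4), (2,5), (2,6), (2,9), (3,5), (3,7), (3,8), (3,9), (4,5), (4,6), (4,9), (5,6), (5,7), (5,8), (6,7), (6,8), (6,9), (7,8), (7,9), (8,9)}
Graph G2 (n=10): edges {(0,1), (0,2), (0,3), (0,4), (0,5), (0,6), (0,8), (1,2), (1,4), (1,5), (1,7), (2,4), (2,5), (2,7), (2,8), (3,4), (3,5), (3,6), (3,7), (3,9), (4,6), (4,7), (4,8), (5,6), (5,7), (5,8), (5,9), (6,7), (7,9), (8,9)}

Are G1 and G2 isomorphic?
Yes, isomorphic

The graphs are isomorphic.
One valid mapping φ: V(G1) → V(G2): 0→9, 1→1, 2→2, 3→7, 4→8, 5→4, 6→0, 7→3, 8→6, 9→5

Verify φ preserves adjacency — for each edge of G1, its image is an edge of G2:
  (0,3) → (φ(0),φ(3)) = (7,9) ∈ E(G2) ✓
  (0,4) → (φ(0),φ(4)) = (8,9) ∈ E(G2) ✓
  (0,7) → (φ(0),φ(7)) = (3,9) ∈ E(G2) ✓
  (0,9) → (φ(0),φ(9)) = (5,9) ∈ E(G2) ✓
  (1,2) → (φ(1),φ(2)) = (1,2) ∈ E(G2) ✓
  (1,3) → (φ(1),φ(3)) = (1,7) ∈ E(G2) ✓
  (1,5) → (φ(1),φ(5)) = (1,4) ∈ E(G2) ✓
  (1,6) → (φ(1),φ(6)) = (0,1) ∈ E(G2) ✓
  (1,9) → (φ(1),φ(9)) = (1,5) ∈ E(G2) ✓
  (2,3) → (φ(2),φ(3)) = (2,7) ∈ E(G2) ✓
  (2,4) → (φ(2),φ(4)) = (2,8) ∈ E(G2) ✓
  (2,5) → (φ(2),φ(5)) = (2,4) ∈ E(G2) ✓
  (2,6) → (φ(2),φ(6)) = (0,2) ∈ E(G2) ✓
  (2,9) → (φ(2),φ(9)) = (2,5) ∈ E(G2) ✓
  (3,5) → (φ(3),φ(5)) = (4,7) ∈ E(G2) ✓
  (3,7) → (φ(3),φ(7)) = (3,7) ∈ E(G2) ✓
  (3,8) → (φ(3),φ(8)) = (6,7) ∈ E(G2) ✓
  (3,9) → (φ(3),φ(9)) = (5,7) ∈ E(G2) ✓
  (4,5) → (φ(4),φ(5)) = (4,8) ∈ E(G2) ✓
  (4,6) → (φ(4),φ(6)) = (0,8) ∈ E(G2) ✓
  (4,9) → (φ(4),φ(9)) = (5,8) ∈ E(G2) ✓
  (5,6) → (φ(5),φ(6)) = (0,4) ∈ E(G2) ✓
  (5,7) → (φ(5),φ(7)) = (3,4) ∈ E(G2) ✓
  (5,8) → (φ(5),φ(8)) = (4,6) ∈ E(G2) ✓
  (6,7) → (φ(6),φ(7)) = (0,3) ∈ E(G2) ✓
  (6,8) → (φ(6),φ(8)) = (0,6) ∈ E(G2) ✓
  (6,9) → (φ(6),φ(9)) = (0,5) ∈ E(G2) ✓
  (7,8) → (φ(7),φ(8)) = (3,6) ∈ E(G2) ✓
  (7,9) → (φ(7),φ(9)) = (3,5) ∈ E(G2) ✓
  (8,9) → (φ(8),φ(9)) = (5,6) ∈ E(G2) ✓
All 30 edges of G1 map to edges of G2, and |E(G1)| = |E(G2)| = 30, so φ is a bijection on edges as well as vertices. Hence G1 ≅ G2.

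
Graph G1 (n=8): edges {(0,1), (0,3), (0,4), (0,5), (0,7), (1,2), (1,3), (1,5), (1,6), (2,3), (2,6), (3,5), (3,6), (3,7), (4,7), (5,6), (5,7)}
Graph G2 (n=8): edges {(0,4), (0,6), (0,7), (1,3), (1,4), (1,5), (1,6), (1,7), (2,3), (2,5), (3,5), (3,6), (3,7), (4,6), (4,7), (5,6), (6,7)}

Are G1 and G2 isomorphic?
Yes, isomorphic

The graphs are isomorphic.
One valid mapping φ: V(G1) → V(G2): 0→3, 1→7, 2→0, 3→6, 4→2, 5→1, 6→4, 7→5

Verify φ preserves adjacency — for each edge of G1, its image is an edge of G2:
  (0,1) → (φ(0),φ(1)) = (3,7) ∈ E(G2) ✓
  (0,3) → (φ(0),φ(3)) = (3,6) ∈ E(G2) ✓
  (0,4) → (φ(0),φ(4)) = (2,3) ∈ E(G2) ✓
  (0,5) → (φ(0),φ(5)) = (1,3) ∈ E(G2) ✓
  (0,7) → (φ(0),φ(7)) = (3,5) ∈ E(G2) ✓
  (1,2) → (φ(1),φ(2)) = (0,7) ∈ E(G2) ✓
  (1,3) → (φ(1),φ(3)) = (6,7) ∈ E(G2) ✓
  (1,5) → (φ(1),φ(5)) = (1,7) ∈ E(G2) ✓
  (1,6) → (φ(1),φ(6)) = (4,7) ∈ E(G2) ✓
  (2,3) → (φ(2),φ(3)) = (0,6) ∈ E(G2) ✓
  (2,6) → (φ(2),φ(6)) = (0,4) ∈ E(G2) ✓
  (3,5) → (φ(3),φ(5)) = (1,6) ∈ E(G2) ✓
  (3,6) → (φ(3),φ(6)) = (4,6) ∈ E(G2) ✓
  (3,7) → (φ(3),φ(7)) = (5,6) ∈ E(G2) ✓
  (4,7) → (φ(4),φ(7)) = (2,5) ∈ E(G2) ✓
  (5,6) → (φ(5),φ(6)) = (1,4) ∈ E(G2) ✓
  (5,7) → (φ(5),φ(7)) = (1,5) ∈ E(G2) ✓
All 17 edges of G1 map to edges of G2, and |E(G1)| = |E(G2)| = 17, so φ is a bijection on edges as well as vertices. Hence G1 ≅ G2.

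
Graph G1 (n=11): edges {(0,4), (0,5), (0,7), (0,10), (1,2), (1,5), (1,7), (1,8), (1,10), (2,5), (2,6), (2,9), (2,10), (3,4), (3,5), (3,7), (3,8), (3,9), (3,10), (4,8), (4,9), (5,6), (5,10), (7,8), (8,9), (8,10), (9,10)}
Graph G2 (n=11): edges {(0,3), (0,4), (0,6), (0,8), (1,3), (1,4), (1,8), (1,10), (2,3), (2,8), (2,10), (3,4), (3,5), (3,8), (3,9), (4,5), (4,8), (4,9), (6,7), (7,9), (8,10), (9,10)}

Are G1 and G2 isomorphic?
No, not isomorphic

The graphs are NOT isomorphic.

Counting triangles (3-cliques): G1 has 18, G2 has 12.
Triangle count is an isomorphism invariant, so differing triangle counts rule out isomorphism.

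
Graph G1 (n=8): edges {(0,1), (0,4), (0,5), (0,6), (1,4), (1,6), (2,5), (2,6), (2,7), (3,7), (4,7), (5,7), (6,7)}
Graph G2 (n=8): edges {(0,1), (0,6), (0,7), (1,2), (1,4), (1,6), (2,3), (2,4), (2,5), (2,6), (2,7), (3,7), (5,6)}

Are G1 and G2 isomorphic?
No, not isomorphic

The graphs are NOT isomorphic.

Degrees in G1: deg(0)=4, deg(1)=3, deg(2)=3, deg(3)=1, deg(4)=3, deg(5)=3, deg(6)=4, deg(7)=5.
Sorted degree sequence of G1: [5, 4, 4, 3, 3, 3, 3, 1].
Degrees in G2: deg(0)=3, deg(1)=4, deg(2)=6, deg(3)=2, deg(4)=2, deg(5)=2, deg(6)=4, deg(7)=3.
Sorted degree sequence of G2: [6, 4, 4, 3, 3, 2, 2, 2].
The (sorted) degree sequence is an isomorphism invariant, so since G1 and G2 have different degree sequences they cannot be isomorphic.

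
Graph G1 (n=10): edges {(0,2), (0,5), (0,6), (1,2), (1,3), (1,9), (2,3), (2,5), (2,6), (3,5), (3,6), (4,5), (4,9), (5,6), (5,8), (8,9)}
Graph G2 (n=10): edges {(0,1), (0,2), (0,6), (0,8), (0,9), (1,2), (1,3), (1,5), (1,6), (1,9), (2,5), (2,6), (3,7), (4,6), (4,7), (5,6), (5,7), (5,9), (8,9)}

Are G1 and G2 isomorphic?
No, not isomorphic

The graphs are NOT isomorphic.

Counting triangles (3-cliques): G1 has 8, G2 has 10.
Triangle count is an isomorphism invariant, so differing triangle counts rule out isomorphism.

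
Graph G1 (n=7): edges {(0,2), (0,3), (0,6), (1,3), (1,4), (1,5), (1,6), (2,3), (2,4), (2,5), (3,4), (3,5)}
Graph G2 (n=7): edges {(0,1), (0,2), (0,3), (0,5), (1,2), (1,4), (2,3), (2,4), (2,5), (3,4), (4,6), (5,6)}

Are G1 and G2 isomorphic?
Yes, isomorphic

The graphs are isomorphic.
One valid mapping φ: V(G1) → V(G2): 0→5, 1→4, 2→0, 3→2, 4→1, 5→3, 6→6

Verify φ preserves adjacency — for each edge of G1, its image is an edge of G2:
  (0,2) → (φ(0),φ(2)) = (0,5) ∈ E(G2) ✓
  (0,3) → (φ(0),φ(3)) = (2,5) ∈ E(G2) ✓
  (0,6) → (φ(0),φ(6)) = (5,6) ∈ E(G2) ✓
  (1,3) → (φ(1),φ(3)) = (2,4) ∈ E(G2) ✓
  (1,4) → (φ(1),φ(4)) = (1,4) ∈ E(G2) ✓
  (1,5) → (φ(1),φ(5)) = (3,4) ∈ E(G2) ✓
  (1,6) → (φ(1),φ(6)) = (4,6) ∈ E(G2) ✓
  (2,3) → (φ(2),φ(3)) = (0,2) ∈ E(G2) ✓
  (2,4) → (φ(2),φ(4)) = (0,1) ∈ E(G2) ✓
  (2,5) → (φ(2),φ(5)) = (0,3) ∈ E(G2) ✓
  (3,4) → (φ(3),φ(4)) = (1,2) ∈ E(G2) ✓
  (3,5) → (φ(3),φ(5)) = (2,3) ∈ E(G2) ✓
All 12 edges of G1 map to edges of G2, and |E(G1)| = |E(G2)| = 12, so φ is a bijection on edges as well as vertices. Hence G1 ≅ G2.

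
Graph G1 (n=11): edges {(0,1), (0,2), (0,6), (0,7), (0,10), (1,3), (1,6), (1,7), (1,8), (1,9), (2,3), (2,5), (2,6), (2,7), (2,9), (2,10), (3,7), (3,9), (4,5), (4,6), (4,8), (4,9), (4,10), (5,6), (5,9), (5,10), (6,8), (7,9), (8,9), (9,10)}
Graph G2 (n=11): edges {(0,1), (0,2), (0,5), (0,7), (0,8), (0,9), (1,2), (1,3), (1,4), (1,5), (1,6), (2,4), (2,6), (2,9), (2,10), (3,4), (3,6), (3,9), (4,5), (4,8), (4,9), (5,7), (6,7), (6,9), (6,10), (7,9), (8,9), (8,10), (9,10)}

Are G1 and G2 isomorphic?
No, not isomorphic

The graphs are NOT isomorphic.

Degrees in G1: deg(0)=5, deg(1)=6, deg(2)=7, deg(3)=4, deg(4)=5, deg(5)=5, deg(6)=6, deg(7)=5, deg(8)=4, deg(9)=8, deg(10)=5.
Sorted degree sequence of G1: [8, 7, 6, 6, 5, 5, 5, 5, 5, 4, 4].
Degrees in G2: deg(0)=6, deg(1)=6, deg(2)=6, deg(3)=4, deg(4)=6, deg(5)=4, deg(6)=6, deg(7)=4, deg(8)=4, deg(9)=8, deg(10)=4.
Sorted degree sequence of G2: [8, 6, 6, 6, 6, 6, 4, 4, 4, 4, 4].
The (sorted) degree sequence is an isomorphism invariant, so since G1 and G2 have different degree sequences they cannot be isomorphic.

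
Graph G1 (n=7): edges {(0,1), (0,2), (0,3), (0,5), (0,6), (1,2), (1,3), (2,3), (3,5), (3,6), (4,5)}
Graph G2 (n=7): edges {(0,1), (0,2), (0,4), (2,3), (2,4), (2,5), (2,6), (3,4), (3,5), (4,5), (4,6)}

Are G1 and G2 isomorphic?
Yes, isomorphic

The graphs are isomorphic.
One valid mapping φ: V(G1) → V(G2): 0→2, 1→3, 2→5, 3→4, 4→1, 5→0, 6→6

Verify φ preserves adjacency — for each edge of G1, its image is an edge of G2:
  (0,1) → (φ(0),φ(1)) = (2,3) ∈ E(G2) ✓
  (0,2) → (φ(0),φ(2)) = (2,5) ∈ E(G2) ✓
  (0,3) → (φ(0),φ(3)) = (2,4) ∈ E(G2) ✓
  (0,5) → (φ(0),φ(5)) = (0,2) ∈ E(G2) ✓
  (0,6) → (φ(0),φ(6)) = (2,6) ∈ E(G2) ✓
  (1,2) → (φ(1),φ(2)) = (3,5) ∈ E(G2) ✓
  (1,3) → (φ(1),φ(3)) = (3,4) ∈ E(G2) ✓
  (2,3) → (φ(2),φ(3)) = (4,5) ∈ E(G2) ✓
  (3,5) → (φ(3),φ(5)) = (0,4) ∈ E(G2) ✓
  (3,6) → (φ(3),φ(6)) = (4,6) ∈ E(G2) ✓
  (4,5) → (φ(4),φ(5)) = (0,1) ∈ E(G2) ✓
All 11 edges of G1 map to edges of G2, and |E(G1)| = |E(G2)| = 11, so φ is a bijection on edges as well as vertices. Hence G1 ≅ G2.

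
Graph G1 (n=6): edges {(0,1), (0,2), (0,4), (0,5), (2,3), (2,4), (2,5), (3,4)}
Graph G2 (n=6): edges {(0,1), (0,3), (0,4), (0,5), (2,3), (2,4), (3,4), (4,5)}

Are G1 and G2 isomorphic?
Yes, isomorphic

The graphs are isomorphic.
One valid mapping φ: V(G1) → V(G2): 0→0, 1→1, 2→4, 3→2, 4→3, 5→5

Verify φ preserves adjacency — for each edge of G1, its image is an edge of G2:
  (0,1) → (φ(0),φ(1)) = (0,1) ∈ E(G2) ✓
  (0,2) → (φ(0),φ(2)) = (0,4) ∈ E(G2) ✓
  (0,4) → (φ(0),φ(4)) = (0,3) ∈ E(G2) ✓
  (0,5) → (φ(0),φ(5)) = (0,5) ∈ E(G2) ✓
  (2,3) → (φ(2),φ(3)) = (2,4) ∈ E(G2) ✓
  (2,4) → (φ(2),φ(4)) = (3,4) ∈ E(G2) ✓
  (2,5) → (φ(2),φ(5)) = (4,5) ∈ E(G2) ✓
  (3,4) → (φ(3),φ(4)) = (2,3) ∈ E(G2) ✓
All 8 edges of G1 map to edges of G2, and |E(G1)| = |E(G2)| = 8, so φ is a bijection on edges as well as vertices. Hence G1 ≅ G2.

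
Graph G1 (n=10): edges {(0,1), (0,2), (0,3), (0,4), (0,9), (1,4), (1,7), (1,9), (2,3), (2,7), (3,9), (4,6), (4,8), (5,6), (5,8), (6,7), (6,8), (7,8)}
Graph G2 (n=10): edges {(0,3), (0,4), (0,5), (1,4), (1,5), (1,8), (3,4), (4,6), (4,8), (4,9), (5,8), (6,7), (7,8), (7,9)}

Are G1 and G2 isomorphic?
No, not isomorphic

The graphs are NOT isomorphic.

Connected components of G1: 1 component(s) with vertex sets [[0, 1, 2, 3, 4, 5, 6, 7, 8, 9]], sizes [10].
Connected components of G2: 2 component(s) with vertex sets [[2], [0, 1, 3, 4, 5, 6, 7, 8, 9]], sizes [1, 9].
The number of connected components (and the multiset of component sizes) is an isomorphism invariant — an isomorphism maps each component of G1 bijectively onto a component of G2. Since G1 has 1 component(s) and G2 has 2, they cannot be isomorphic.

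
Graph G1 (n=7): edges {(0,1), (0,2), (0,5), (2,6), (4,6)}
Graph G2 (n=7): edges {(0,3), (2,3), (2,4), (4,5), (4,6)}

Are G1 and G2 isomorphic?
Yes, isomorphic

The graphs are isomorphic.
One valid mapping φ: V(G1) → V(G2): 0→4, 1→6, 2→2, 3→1, 4→0, 5→5, 6→3

Verify φ preserves adjacency — for each edge of G1, its image is an edge of G2:
  (0,1) → (φ(0),φ(1)) = (4,6) ∈ E(G2) ✓
  (0,2) → (φ(0),φ(2)) = (2,4) ∈ E(G2) ✓
  (0,5) → (φ(0),φ(5)) = (4,5) ∈ E(G2) ✓
  (2,6) → (φ(2),φ(6)) = (2,3) ∈ E(G2) ✓
  (4,6) → (φ(4),φ(6)) = (0,3) ∈ E(G2) ✓
All 5 edges of G1 map to edges of G2, and |E(G1)| = |E(G2)| = 5, so φ is a bijection on edges as well as vertices. Hence G1 ≅ G2.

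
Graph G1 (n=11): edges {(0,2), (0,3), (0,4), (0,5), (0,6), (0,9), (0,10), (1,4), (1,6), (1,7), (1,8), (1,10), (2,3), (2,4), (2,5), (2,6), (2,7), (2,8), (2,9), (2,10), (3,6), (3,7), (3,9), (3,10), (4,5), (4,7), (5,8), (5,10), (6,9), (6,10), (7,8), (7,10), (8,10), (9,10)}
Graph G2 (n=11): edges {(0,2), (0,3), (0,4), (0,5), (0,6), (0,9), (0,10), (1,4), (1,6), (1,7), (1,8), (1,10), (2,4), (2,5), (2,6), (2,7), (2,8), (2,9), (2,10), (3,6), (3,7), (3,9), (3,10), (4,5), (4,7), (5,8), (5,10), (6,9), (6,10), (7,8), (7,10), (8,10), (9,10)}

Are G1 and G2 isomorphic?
No, not isomorphic

The graphs are NOT isomorphic.

Counting edges: G1 has 34 edge(s); G2 has 33 edge(s).
Edge count is an isomorphism invariant (a bijection on vertices induces a bijection on edges), so differing edge counts rule out isomorphism.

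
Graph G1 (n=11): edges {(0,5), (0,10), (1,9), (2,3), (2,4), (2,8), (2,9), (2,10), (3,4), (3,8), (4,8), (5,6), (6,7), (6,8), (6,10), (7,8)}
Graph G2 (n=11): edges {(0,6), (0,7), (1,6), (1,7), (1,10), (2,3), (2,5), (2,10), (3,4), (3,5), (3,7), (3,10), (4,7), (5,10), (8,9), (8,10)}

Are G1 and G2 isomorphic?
Yes, isomorphic

The graphs are isomorphic.
One valid mapping φ: V(G1) → V(G2): 0→6, 1→9, 2→10, 3→2, 4→5, 5→0, 6→7, 7→4, 8→3, 9→8, 10→1

Verify φ preserves adjacency — for each edge of G1, its image is an edge of G2:
  (0,5) → (φ(0),φ(5)) = (0,6) ∈ E(G2) ✓
  (0,10) → (φ(0),φ(10)) = (1,6) ∈ E(G2) ✓
  (1,9) → (φ(1),φ(9)) = (8,9) ∈ E(G2) ✓
  (2,3) → (φ(2),φ(3)) = (2,10) ∈ E(G2) ✓
  (2,4) → (φ(2),φ(4)) = (5,10) ∈ E(G2) ✓
  (2,8) → (φ(2),φ(8)) = (3,10) ∈ E(G2) ✓
  (2,9) → (φ(2),φ(9)) = (8,10) ∈ E(G2) ✓
  (2,10) → (φ(2),φ(10)) = (1,10) ∈ E(G2) ✓
  (3,4) → (φ(3),φ(4)) = (2,5) ∈ E(G2) ✓
  (3,8) → (φ(3),φ(8)) = (2,3) ∈ E(G2) ✓
  (4,8) → (φ(4),φ(8)) = (3,5) ∈ E(G2) ✓
  (5,6) → (φ(5),φ(6)) = (0,7) ∈ E(G2) ✓
  (6,7) → (φ(6),φ(7)) = (4,7) ∈ E(G2) ✓
  (6,8) → (φ(6),φ(8)) = (3,7) ∈ E(G2) ✓
  (6,10) → (φ(6),φ(10)) = (1,7) ∈ E(G2) ✓
  (7,8) → (φ(7),φ(8)) = (3,4) ∈ E(G2) ✓
All 16 edges of G1 map to edges of G2, and |E(G1)| = |E(G2)| = 16, so φ is a bijection on edges as well as vertices. Hence G1 ≅ G2.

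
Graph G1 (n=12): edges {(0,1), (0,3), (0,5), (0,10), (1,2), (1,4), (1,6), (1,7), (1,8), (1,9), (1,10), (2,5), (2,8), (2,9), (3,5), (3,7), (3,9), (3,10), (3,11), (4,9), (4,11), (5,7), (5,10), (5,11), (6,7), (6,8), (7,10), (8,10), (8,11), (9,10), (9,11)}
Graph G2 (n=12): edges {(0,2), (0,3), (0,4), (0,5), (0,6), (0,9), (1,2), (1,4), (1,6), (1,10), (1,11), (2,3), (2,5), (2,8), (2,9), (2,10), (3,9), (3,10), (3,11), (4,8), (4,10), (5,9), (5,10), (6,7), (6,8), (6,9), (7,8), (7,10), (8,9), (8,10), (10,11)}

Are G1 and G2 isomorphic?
Yes, isomorphic

The graphs are isomorphic.
One valid mapping φ: V(G1) → V(G2): 0→5, 1→10, 2→4, 3→9, 4→7, 5→0, 6→11, 7→3, 8→1, 9→8, 10→2, 11→6

Verify φ preserves adjacency — for each edge of G1, its image is an edge of G2:
  (0,1) → (φ(0),φ(1)) = (5,10) ∈ E(G2) ✓
  (0,3) → (φ(0),φ(3)) = (5,9) ∈ E(G2) ✓
  (0,5) → (φ(0),φ(5)) = (0,5) ∈ E(G2) ✓
  (0,10) → (φ(0),φ(10)) = (2,5) ∈ E(G2) ✓
  (1,2) → (φ(1),φ(2)) = (4,10) ∈ E(G2) ✓
  (1,4) → (φ(1),φ(4)) = (7,10) ∈ E(G2) ✓
  (1,6) → (φ(1),φ(6)) = (10,11) ∈ E(G2) ✓
  (1,7) → (φ(1),φ(7)) = (3,10) ∈ E(G2) ✓
  (1,8) → (φ(1),φ(8)) = (1,10) ∈ E(G2) ✓
  (1,9) → (φ(1),φ(9)) = (8,10) ∈ E(G2) ✓
  (1,10) → (φ(1),φ(10)) = (2,10) ∈ E(G2) ✓
  (2,5) → (φ(2),φ(5)) = (0,4) ∈ E(G2) ✓
  (2,8) → (φ(2),φ(8)) = (1,4) ∈ E(G2) ✓
  (2,9) → (φ(2),φ(9)) = (4,8) ∈ E(G2) ✓
  (3,5) → (φ(3),φ(5)) = (0,9) ∈ E(G2) ✓
  (3,7) → (φ(3),φ(7)) = (3,9) ∈ E(G2) ✓
  (3,9) → (φ(3),φ(9)) = (8,9) ∈ E(G2) ✓
  (3,10) → (φ(3),φ(10)) = (2,9) ∈ E(G2) ✓
  (3,11) → (φ(3),φ(11)) = (6,9) ∈ E(G2) ✓
  (4,9) → (φ(4),φ(9)) = (7,8) ∈ E(G2) ✓
  (4,11) → (φ(4),φ(11)) = (6,7) ∈ E(G2) ✓
  (5,7) → (φ(5),φ(7)) = (0,3) ∈ E(G2) ✓
  (5,10) → (φ(5),φ(10)) = (0,2) ∈ E(G2) ✓
  (5,11) → (φ(5),φ(11)) = (0,6) ∈ E(G2) ✓
  (6,7) → (φ(6),φ(7)) = (3,11) ∈ E(G2) ✓
  (6,8) → (φ(6),φ(8)) = (1,11) ∈ E(G2) ✓
  (7,10) → (φ(7),φ(10)) = (2,3) ∈ E(G2) ✓
  (8,10) → (φ(8),φ(10)) = (1,2) ∈ E(G2) ✓
  (8,11) → (φ(8),φ(11)) = (1,6) ∈ E(G2) ✓
  (9,10) → (φ(9),φ(10)) = (2,8) ∈ E(G2) ✓
  (9,11) → (φ(9),φ(11)) = (6,8) ∈ E(G2) ✓
All 31 edges of G1 map to edges of G2, and |E(G1)| = |E(G2)| = 31, so φ is a bijection on edges as well as vertices. Hence G1 ≅ G2.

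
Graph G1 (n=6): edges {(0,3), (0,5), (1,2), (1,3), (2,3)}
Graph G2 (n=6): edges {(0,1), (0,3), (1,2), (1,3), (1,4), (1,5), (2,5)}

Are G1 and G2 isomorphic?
No, not isomorphic

The graphs are NOT isomorphic.

Degrees in G1: deg(0)=2, deg(1)=2, deg(2)=2, deg(3)=3, deg(4)=0, deg(5)=1.
Sorted degree sequence of G1: [3, 2, 2, 2, 1, 0].
Degrees in G2: deg(0)=2, deg(1)=5, deg(2)=2, deg(3)=2, deg(4)=1, deg(5)=2.
Sorted degree sequence of G2: [5, 2, 2, 2, 2, 1].
The (sorted) degree sequence is an isomorphism invariant, so since G1 and G2 have different degree sequences they cannot be isomorphic.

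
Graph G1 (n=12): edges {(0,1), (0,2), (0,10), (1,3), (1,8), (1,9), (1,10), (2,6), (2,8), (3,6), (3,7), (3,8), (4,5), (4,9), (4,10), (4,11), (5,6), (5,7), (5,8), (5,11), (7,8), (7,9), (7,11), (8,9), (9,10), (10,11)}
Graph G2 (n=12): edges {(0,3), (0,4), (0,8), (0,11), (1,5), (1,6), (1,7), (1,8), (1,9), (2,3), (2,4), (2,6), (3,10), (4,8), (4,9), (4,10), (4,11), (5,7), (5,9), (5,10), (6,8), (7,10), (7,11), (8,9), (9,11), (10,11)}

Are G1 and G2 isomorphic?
Yes, isomorphic

The graphs are isomorphic.
One valid mapping φ: V(G1) → V(G2): 0→6, 1→8, 2→2, 3→0, 4→5, 5→10, 6→3, 7→11, 8→4, 9→9, 10→1, 11→7

Verify φ preserves adjacency — for each edge of G1, its image is an edge of G2:
  (0,1) → (φ(0),φ(1)) = (6,8) ∈ E(G2) ✓
  (0,2) → (φ(0),φ(2)) = (2,6) ∈ E(G2) ✓
  (0,10) → (φ(0),φ(10)) = (1,6) ∈ E(G2) ✓
  (1,3) → (φ(1),φ(3)) = (0,8) ∈ E(G2) ✓
  (1,8) → (φ(1),φ(8)) = (4,8) ∈ E(G2) ✓
  (1,9) → (φ(1),φ(9)) = (8,9) ∈ E(G2) ✓
  (1,10) → (φ(1),φ(10)) = (1,8) ∈ E(G2) ✓
  (2,6) → (φ(2),φ(6)) = (2,3) ∈ E(G2) ✓
  (2,8) → (φ(2),φ(8)) = (2,4) ∈ E(G2) ✓
  (3,6) → (φ(3),φ(6)) = (0,3) ∈ E(G2) ✓
  (3,7) → (φ(3),φ(7)) = (0,11) ∈ E(G2) ✓
  (3,8) → (φ(3),φ(8)) = (0,4) ∈ E(G2) ✓
  (4,5) → (φ(4),φ(5)) = (5,10) ∈ E(G2) ✓
  (4,9) → (φ(4),φ(9)) = (5,9) ∈ E(G2) ✓
  (4,10) → (φ(4),φ(10)) = (1,5) ∈ E(G2) ✓
  (4,11) → (φ(4),φ(11)) = (5,7) ∈ E(G2) ✓
  (5,6) → (φ(5),φ(6)) = (3,10) ∈ E(G2) ✓
  (5,7) → (φ(5),φ(7)) = (10,11) ∈ E(G2) ✓
  (5,8) → (φ(5),φ(8)) = (4,10) ∈ E(G2) ✓
  (5,11) → (φ(5),φ(11)) = (7,10) ∈ E(G2) ✓
  (7,8) → (φ(7),φ(8)) = (4,11) ∈ E(G2) ✓
  (7,9) → (φ(7),φ(9)) = (9,11) ∈ E(G2) ✓
  (7,11) → (φ(7),φ(11)) = (7,11) ∈ E(G2) ✓
  (8,9) → (φ(8),φ(9)) = (4,9) ∈ E(G2) ✓
  (9,10) → (φ(9),φ(10)) = (1,9) ∈ E(G2) ✓
  (10,11) → (φ(10),φ(11)) = (1,7) ∈ E(G2) ✓
All 26 edges of G1 map to edges of G2, and |E(G1)| = |E(G2)| = 26, so φ is a bijection on edges as well as vertices. Hence G1 ≅ G2.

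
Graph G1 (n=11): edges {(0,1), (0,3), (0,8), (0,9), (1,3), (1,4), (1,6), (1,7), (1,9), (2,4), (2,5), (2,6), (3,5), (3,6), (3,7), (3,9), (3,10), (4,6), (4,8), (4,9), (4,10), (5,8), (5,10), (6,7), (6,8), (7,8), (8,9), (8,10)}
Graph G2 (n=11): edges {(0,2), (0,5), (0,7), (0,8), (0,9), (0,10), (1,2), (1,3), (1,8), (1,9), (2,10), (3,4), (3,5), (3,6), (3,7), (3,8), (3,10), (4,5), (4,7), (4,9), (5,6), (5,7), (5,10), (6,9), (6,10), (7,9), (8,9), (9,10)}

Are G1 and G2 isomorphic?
Yes, isomorphic

The graphs are isomorphic.
One valid mapping φ: V(G1) → V(G2): 0→4, 1→5, 2→2, 3→3, 4→0, 5→1, 6→10, 7→6, 8→9, 9→7, 10→8

Verify φ preserves adjacency — for each edge of G1, its image is an edge of G2:
  (0,1) → (φ(0),φ(1)) = (4,5) ∈ E(G2) ✓
  (0,3) → (φ(0),φ(3)) = (3,4) ∈ E(G2) ✓
  (0,8) → (φ(0),φ(8)) = (4,9) ∈ E(G2) ✓
  (0,9) → (φ(0),φ(9)) = (4,7) ∈ E(G2) ✓
  (1,3) → (φ(1),φ(3)) = (3,5) ∈ E(G2) ✓
  (1,4) → (φ(1),φ(4)) = (0,5) ∈ E(G2) ✓
  (1,6) → (φ(1),φ(6)) = (5,10) ∈ E(G2) ✓
  (1,7) → (φ(1),φ(7)) = (5,6) ∈ E(G2) ✓
  (1,9) → (φ(1),φ(9)) = (5,7) ∈ E(G2) ✓
  (2,4) → (φ(2),φ(4)) = (0,2) ∈ E(G2) ✓
  (2,5) → (φ(2),φ(5)) = (1,2) ∈ E(G2) ✓
  (2,6) → (φ(2),φ(6)) = (2,10) ∈ E(G2) ✓
  (3,5) → (φ(3),φ(5)) = (1,3) ∈ E(G2) ✓
  (3,6) → (φ(3),φ(6)) = (3,10) ∈ E(G2) ✓
  (3,7) → (φ(3),φ(7)) = (3,6) ∈ E(G2) ✓
  (3,9) → (φ(3),φ(9)) = (3,7) ∈ E(G2) ✓
  (3,10) → (φ(3),φ(10)) = (3,8) ∈ E(G2) ✓
  (4,6) → (φ(4),φ(6)) = (0,10) ∈ E(G2) ✓
  (4,8) → (φ(4),φ(8)) = (0,9) ∈ E(G2) ✓
  (4,9) → (φ(4),φ(9)) = (0,7) ∈ E(G2) ✓
  (4,10) → (φ(4),φ(10)) = (0,8) ∈ E(G2) ✓
  (5,8) → (φ(5),φ(8)) = (1,9) ∈ E(G2) ✓
  (5,10) → (φ(5),φ(10)) = (1,8) ∈ E(G2) ✓
  (6,7) → (φ(6),φ(7)) = (6,10) ∈ E(G2) ✓
  (6,8) → (φ(6),φ(8)) = (9,10) ∈ E(G2) ✓
  (7,8) → (φ(7),φ(8)) = (6,9) ∈ E(G2) ✓
  (8,9) → (φ(8),φ(9)) = (7,9) ∈ E(G2) ✓
  (8,10) → (φ(8),φ(10)) = (8,9) ∈ E(G2) ✓
All 28 edges of G1 map to edges of G2, and |E(G1)| = |E(G2)| = 28, so φ is a bijection on edges as well as vertices. Hence G1 ≅ G2.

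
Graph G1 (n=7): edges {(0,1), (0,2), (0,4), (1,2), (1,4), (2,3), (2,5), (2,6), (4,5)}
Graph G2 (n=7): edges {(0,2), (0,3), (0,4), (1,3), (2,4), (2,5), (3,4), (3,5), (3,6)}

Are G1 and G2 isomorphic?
Yes, isomorphic

The graphs are isomorphic.
One valid mapping φ: V(G1) → V(G2): 0→4, 1→0, 2→3, 3→6, 4→2, 5→5, 6→1

Verify φ preserves adjacency — for each edge of G1, its image is an edge of G2:
  (0,1) → (φ(0),φ(1)) = (0,4) ∈ E(G2) ✓
  (0,2) → (φ(0),φ(2)) = (3,4) ∈ E(G2) ✓
  (0,4) → (φ(0),φ(4)) = (2,4) ∈ E(G2) ✓
  (1,2) → (φ(1),φ(2)) = (0,3) ∈ E(G2) ✓
  (1,4) → (φ(1),φ(4)) = (0,2) ∈ E(G2) ✓
  (2,3) → (φ(2),φ(3)) = (3,6) ∈ E(G2) ✓
  (2,5) → (φ(2),φ(5)) = (3,5) ∈ E(G2) ✓
  (2,6) → (φ(2),φ(6)) = (1,3) ∈ E(G2) ✓
  (4,5) → (φ(4),φ(5)) = (2,5) ∈ E(G2) ✓
All 9 edges of G1 map to edges of G2, and |E(G1)| = |E(G2)| = 9, so φ is a bijection on edges as well as vertices. Hence G1 ≅ G2.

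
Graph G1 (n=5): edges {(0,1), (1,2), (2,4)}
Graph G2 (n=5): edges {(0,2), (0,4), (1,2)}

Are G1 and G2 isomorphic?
Yes, isomorphic

The graphs are isomorphic.
One valid mapping φ: V(G1) → V(G2): 0→1, 1→2, 2→0, 3→3, 4→4

Verify φ preserves adjacency — for each edge of G1, its image is an edge of G2:
  (0,1) → (φ(0),φ(1)) = (1,2) ∈ E(G2) ✓
  (1,2) → (φ(1),φ(2)) = (0,2) ∈ E(G2) ✓
  (2,4) → (φ(2),φ(4)) = (0,4) ∈ E(G2) ✓
All 3 edges of G1 map to edges of G2, and |E(G1)| = |E(G2)| = 3, so φ is a bijection on edges as well as vertices. Hence G1 ≅ G2.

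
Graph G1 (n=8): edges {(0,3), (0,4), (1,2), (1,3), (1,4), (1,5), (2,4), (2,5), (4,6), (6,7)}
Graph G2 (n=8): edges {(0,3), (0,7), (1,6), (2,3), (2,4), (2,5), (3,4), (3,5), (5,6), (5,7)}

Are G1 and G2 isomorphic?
Yes, isomorphic

The graphs are isomorphic.
One valid mapping φ: V(G1) → V(G2): 0→7, 1→3, 2→2, 3→0, 4→5, 5→4, 6→6, 7→1

Verify φ preserves adjacency — for each edge of G1, its image is an edge of G2:
  (0,3) → (φ(0),φ(3)) = (0,7) ∈ E(G2) ✓
  (0,4) → (φ(0),φ(4)) = (5,7) ∈ E(G2) ✓
  (1,2) → (φ(1),φ(2)) = (2,3) ∈ E(G2) ✓
  (1,3) → (φ(1),φ(3)) = (0,3) ∈ E(G2) ✓
  (1,4) → (φ(1),φ(4)) = (3,5) ∈ E(G2) ✓
  (1,5) → (φ(1),φ(5)) = (3,4) ∈ E(G2) ✓
  (2,4) → (φ(2),φ(4)) = (2,5) ∈ E(G2) ✓
  (2,5) → (φ(2),φ(5)) = (2,4) ∈ E(G2) ✓
  (4,6) → (φ(4),φ(6)) = (5,6) ∈ E(G2) ✓
  (6,7) → (φ(6),φ(7)) = (1,6) ∈ E(G2) ✓
All 10 edges of G1 map to edges of G2, and |E(G1)| = |E(G2)| = 10, so φ is a bijection on edges as well as vertices. Hence G1 ≅ G2.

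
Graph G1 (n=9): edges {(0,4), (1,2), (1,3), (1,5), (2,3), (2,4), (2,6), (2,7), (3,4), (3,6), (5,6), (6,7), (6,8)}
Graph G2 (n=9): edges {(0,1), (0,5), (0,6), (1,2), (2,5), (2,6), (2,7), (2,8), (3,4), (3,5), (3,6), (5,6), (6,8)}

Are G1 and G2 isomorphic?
Yes, isomorphic

The graphs are isomorphic.
One valid mapping φ: V(G1) → V(G2): 0→4, 1→0, 2→6, 3→5, 4→3, 5→1, 6→2, 7→8, 8→7

Verify φ preserves adjacency — for each edge of G1, its image is an edge of G2:
  (0,4) → (φ(0),φ(4)) = (3,4) ∈ E(G2) ✓
  (1,2) → (φ(1),φ(2)) = (0,6) ∈ E(G2) ✓
  (1,3) → (φ(1),φ(3)) = (0,5) ∈ E(G2) ✓
  (1,5) → (φ(1),φ(5)) = (0,1) ∈ E(G2) ✓
  (2,3) → (φ(2),φ(3)) = (5,6) ∈ E(G2) ✓
  (2,4) → (φ(2),φ(4)) = (3,6) ∈ E(G2) ✓
  (2,6) → (φ(2),φ(6)) = (2,6) ∈ E(G2) ✓
  (2,7) → (φ(2),φ(7)) = (6,8) ∈ E(G2) ✓
  (3,4) → (φ(3),φ(4)) = (3,5) ∈ E(G2) ✓
  (3,6) → (φ(3),φ(6)) = (2,5) ∈ E(G2) ✓
  (5,6) → (φ(5),φ(6)) = (1,2) ∈ E(G2) ✓
  (6,7) → (φ(6),φ(7)) = (2,8) ∈ E(G2) ✓
  (6,8) → (φ(6),φ(8)) = (2,7) ∈ E(G2) ✓
All 13 edges of G1 map to edges of G2, and |E(G1)| = |E(G2)| = 13, so φ is a bijection on edges as well as vertices. Hence G1 ≅ G2.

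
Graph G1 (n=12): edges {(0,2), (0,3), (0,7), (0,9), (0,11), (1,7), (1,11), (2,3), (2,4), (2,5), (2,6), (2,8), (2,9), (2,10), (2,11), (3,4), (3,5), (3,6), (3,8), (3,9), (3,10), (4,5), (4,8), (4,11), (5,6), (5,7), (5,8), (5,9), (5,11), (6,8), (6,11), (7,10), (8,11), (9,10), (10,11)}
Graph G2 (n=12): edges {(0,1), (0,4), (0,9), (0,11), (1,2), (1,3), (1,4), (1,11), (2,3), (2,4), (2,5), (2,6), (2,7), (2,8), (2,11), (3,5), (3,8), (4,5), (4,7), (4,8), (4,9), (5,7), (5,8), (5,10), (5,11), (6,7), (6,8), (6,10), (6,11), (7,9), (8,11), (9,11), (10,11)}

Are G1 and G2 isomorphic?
No, not isomorphic

The graphs are NOT isomorphic.

Counting triangles (3-cliques): G1 has 36, G2 has 27.
Triangle count is an isomorphism invariant, so differing triangle counts rule out isomorphism.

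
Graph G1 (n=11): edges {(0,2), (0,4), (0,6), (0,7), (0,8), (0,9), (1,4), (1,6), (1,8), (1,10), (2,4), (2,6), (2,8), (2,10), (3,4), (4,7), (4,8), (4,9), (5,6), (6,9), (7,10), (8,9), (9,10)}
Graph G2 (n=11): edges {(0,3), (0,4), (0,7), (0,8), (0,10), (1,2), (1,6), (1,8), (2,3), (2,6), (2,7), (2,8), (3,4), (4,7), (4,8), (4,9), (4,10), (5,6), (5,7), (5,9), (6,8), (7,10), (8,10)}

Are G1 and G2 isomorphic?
No, not isomorphic

The graphs are NOT isomorphic.

Degrees in G1: deg(0)=6, deg(1)=4, deg(2)=5, deg(3)=1, deg(4)=7, deg(5)=1, deg(6)=5, deg(7)=3, deg(8)=5, deg(9)=5, deg(10)=4.
Sorted degree sequence of G1: [7, 6, 5, 5, 5, 5, 4, 4, 3, 1, 1].
Degrees in G2: deg(0)=5, deg(1)=3, deg(2)=5, deg(3)=3, deg(4)=6, deg(5)=3, deg(6)=4, deg(7)=5, deg(8)=6, deg(9)=2, deg(10)=4.
Sorted degree sequence of G2: [6, 6, 5, 5, 5, 4, 4, 3, 3, 3, 2].
The (sorted) degree sequence is an isomorphism invariant, so since G1 and G2 have different degree sequences they cannot be isomorphic.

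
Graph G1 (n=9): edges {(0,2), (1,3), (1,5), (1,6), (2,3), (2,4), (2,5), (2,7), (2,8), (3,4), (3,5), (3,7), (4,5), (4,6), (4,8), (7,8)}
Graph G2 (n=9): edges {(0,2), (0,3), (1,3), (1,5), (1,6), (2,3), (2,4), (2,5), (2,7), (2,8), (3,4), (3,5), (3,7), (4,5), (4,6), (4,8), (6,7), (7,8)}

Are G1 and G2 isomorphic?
No, not isomorphic

The graphs are NOT isomorphic.

Counting edges: G1 has 16 edge(s); G2 has 18 edge(s).
Edge count is an isomorphism invariant (a bijection on vertices induces a bijection on edges), so differing edge counts rule out isomorphism.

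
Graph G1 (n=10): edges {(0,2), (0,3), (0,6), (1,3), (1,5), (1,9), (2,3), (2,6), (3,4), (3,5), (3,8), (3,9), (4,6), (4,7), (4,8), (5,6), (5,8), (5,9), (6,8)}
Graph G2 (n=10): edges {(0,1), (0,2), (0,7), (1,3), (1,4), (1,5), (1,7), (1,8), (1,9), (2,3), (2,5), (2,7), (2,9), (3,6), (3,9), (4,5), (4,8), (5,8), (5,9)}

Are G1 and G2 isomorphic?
Yes, isomorphic

The graphs are isomorphic.
One valid mapping φ: V(G1) → V(G2): 0→7, 1→8, 2→0, 3→1, 4→3, 5→5, 6→2, 7→6, 8→9, 9→4

Verify φ preserves adjacency — for each edge of G1, its image is an edge of G2:
  (0,2) → (φ(0),φ(2)) = (0,7) ∈ E(G2) ✓
  (0,3) → (φ(0),φ(3)) = (1,7) ∈ E(G2) ✓
  (0,6) → (φ(0),φ(6)) = (2,7) ∈ E(G2) ✓
  (1,3) → (φ(1),φ(3)) = (1,8) ∈ E(G2) ✓
  (1,5) → (φ(1),φ(5)) = (5,8) ∈ E(G2) ✓
  (1,9) → (φ(1),φ(9)) = (4,8) ∈ E(G2) ✓
  (2,3) → (φ(2),φ(3)) = (0,1) ∈ E(G2) ✓
  (2,6) → (φ(2),φ(6)) = (0,2) ∈ E(G2) ✓
  (3,4) → (φ(3),φ(4)) = (1,3) ∈ E(G2) ✓
  (3,5) → (φ(3),φ(5)) = (1,5) ∈ E(G2) ✓
  (3,8) → (φ(3),φ(8)) = (1,9) ∈ E(G2) ✓
  (3,9) → (φ(3),φ(9)) = (1,4) ∈ E(G2) ✓
  (4,6) → (φ(4),φ(6)) = (2,3) ∈ E(G2) ✓
  (4,7) → (φ(4),φ(7)) = (3,6) ∈ E(G2) ✓
  (4,8) → (φ(4),φ(8)) = (3,9) ∈ E(G2) ✓
  (5,6) → (φ(5),φ(6)) = (2,5) ∈ E(G2) ✓
  (5,8) → (φ(5),φ(8)) = (5,9) ∈ E(G2) ✓
  (5,9) → (φ(5),φ(9)) = (4,5) ∈ E(G2) ✓
  (6,8) → (φ(6),φ(8)) = (2,9) ∈ E(G2) ✓
All 19 edges of G1 map to edges of G2, and |E(G1)| = |E(G2)| = 19, so φ is a bijection on edges as well as vertices. Hence G1 ≅ G2.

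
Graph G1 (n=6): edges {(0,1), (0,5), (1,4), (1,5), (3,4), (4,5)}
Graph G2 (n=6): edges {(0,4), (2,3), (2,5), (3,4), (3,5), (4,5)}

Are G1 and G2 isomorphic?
Yes, isomorphic

The graphs are isomorphic.
One valid mapping φ: V(G1) → V(G2): 0→2, 1→3, 2→1, 3→0, 4→4, 5→5

Verify φ preserves adjacency — for each edge of G1, its image is an edge of G2:
  (0,1) → (φ(0),φ(1)) = (2,3) ∈ E(G2) ✓
  (0,5) → (φ(0),φ(5)) = (2,5) ∈ E(G2) ✓
  (1,4) → (φ(1),φ(4)) = (3,4) ∈ E(G2) ✓
  (1,5) → (φ(1),φ(5)) = (3,5) ∈ E(G2) ✓
  (3,4) → (φ(3),φ(4)) = (0,4) ∈ E(G2) ✓
  (4,5) → (φ(4),φ(5)) = (4,5) ∈ E(G2) ✓
All 6 edges of G1 map to edges of G2, and |E(G1)| = |E(G2)| = 6, so φ is a bijection on edges as well as vertices. Hence G1 ≅ G2.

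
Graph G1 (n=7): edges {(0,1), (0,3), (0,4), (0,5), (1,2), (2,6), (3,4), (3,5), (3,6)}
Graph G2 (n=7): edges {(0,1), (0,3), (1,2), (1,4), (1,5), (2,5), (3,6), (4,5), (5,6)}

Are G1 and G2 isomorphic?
Yes, isomorphic

The graphs are isomorphic.
One valid mapping φ: V(G1) → V(G2): 0→1, 1→0, 2→3, 3→5, 4→4, 5→2, 6→6

Verify φ preserves adjacency — for each edge of G1, its image is an edge of G2:
  (0,1) → (φ(0),φ(1)) = (0,1) ∈ E(G2) ✓
  (0,3) → (φ(0),φ(3)) = (1,5) ∈ E(G2) ✓
  (0,4) → (φ(0),φ(4)) = (1,4) ∈ E(G2) ✓
  (0,5) → (φ(0),φ(5)) = (1,2) ∈ E(G2) ✓
  (1,2) → (φ(1),φ(2)) = (0,3) ∈ E(G2) ✓
  (2,6) → (φ(2),φ(6)) = (3,6) ∈ E(G2) ✓
  (3,4) → (φ(3),φ(4)) = (4,5) ∈ E(G2) ✓
  (3,5) → (φ(3),φ(5)) = (2,5) ∈ E(G2) ✓
  (3,6) → (φ(3),φ(6)) = (5,6) ∈ E(G2) ✓
All 9 edges of G1 map to edges of G2, and |E(G1)| = |E(G2)| = 9, so φ is a bijection on edges as well as vertices. Hence G1 ≅ G2.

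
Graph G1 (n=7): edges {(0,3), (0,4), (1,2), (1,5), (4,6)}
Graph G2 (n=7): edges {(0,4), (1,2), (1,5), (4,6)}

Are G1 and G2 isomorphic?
No, not isomorphic

The graphs are NOT isomorphic.

Counting edges: G1 has 5 edge(s); G2 has 4 edge(s).
Edge count is an isomorphism invariant (a bijection on vertices induces a bijection on edges), so differing edge counts rule out isomorphism.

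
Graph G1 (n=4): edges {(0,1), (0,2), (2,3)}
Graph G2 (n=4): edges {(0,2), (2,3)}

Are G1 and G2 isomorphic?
No, not isomorphic

The graphs are NOT isomorphic.

Counting edges: G1 has 3 edge(s); G2 has 2 edge(s).
Edge count is an isomorphism invariant (a bijection on vertices induces a bijection on edges), so differing edge counts rule out isomorphism.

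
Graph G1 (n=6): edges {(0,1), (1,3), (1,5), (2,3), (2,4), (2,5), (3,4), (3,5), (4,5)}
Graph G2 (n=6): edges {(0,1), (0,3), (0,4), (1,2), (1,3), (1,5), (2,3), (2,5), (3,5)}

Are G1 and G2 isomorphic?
Yes, isomorphic

The graphs are isomorphic.
One valid mapping φ: V(G1) → V(G2): 0→4, 1→0, 2→5, 3→1, 4→2, 5→3

Verify φ preserves adjacency — for each edge of G1, its image is an edge of G2:
  (0,1) → (φ(0),φ(1)) = (0,4) ∈ E(G2) ✓
  (1,3) → (φ(1),φ(3)) = (0,1) ∈ E(G2) ✓
  (1,5) → (φ(1),φ(5)) = (0,3) ∈ E(G2) ✓
  (2,3) → (φ(2),φ(3)) = (1,5) ∈ E(G2) ✓
  (2,4) → (φ(2),φ(4)) = (2,5) ∈ E(G2) ✓
  (2,5) → (φ(2),φ(5)) = (3,5) ∈ E(G2) ✓
  (3,4) → (φ(3),φ(4)) = (1,2) ∈ E(G2) ✓
  (3,5) → (φ(3),φ(5)) = (1,3) ∈ E(G2) ✓
  (4,5) → (φ(4),φ(5)) = (2,3) ∈ E(G2) ✓
All 9 edges of G1 map to edges of G2, and |E(G1)| = |E(G2)| = 9, so φ is a bijection on edges as well as vertices. Hence G1 ≅ G2.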